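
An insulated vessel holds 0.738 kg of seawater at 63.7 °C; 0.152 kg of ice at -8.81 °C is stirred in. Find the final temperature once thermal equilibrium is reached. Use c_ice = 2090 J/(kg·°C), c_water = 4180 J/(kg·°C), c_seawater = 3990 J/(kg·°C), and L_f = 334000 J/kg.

Heat gained plus heat lost sum to zero:
warm ice to 0 °C: 0.152×2090×(0 − (-8.81)) = 2798.8; melt ice: 0.152×334000 = 50768; warm the meltwater: 635.36 T; seawater cools: 0.738×3990×(T − 63.7) = 2944.6(T − 63.7)
3580 T = 187572 − 53567 = 134006
T ≈ 37.43 °C — above 0 °C, consistent with complete melting.

T_f ≈ 37.4 °C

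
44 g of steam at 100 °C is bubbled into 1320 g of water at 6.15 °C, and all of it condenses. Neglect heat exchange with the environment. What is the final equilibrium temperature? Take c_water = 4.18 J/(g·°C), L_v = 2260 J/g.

Heat gained plus heat lost sum to zero:
steam→water at 100 °C releases m L_v = 44·2260 = 99440
  condensed water 100 °C→T: 183.92(T − 100)
  water warms: 1320·4.18·(T − 6.15) = 5517.6(T − 6.15)
5701.5 T = 99440 + 18392 + 33933 = 151765
T ≈ 26.62 °C, under the boiling point, so the assumption holds.

T_f ≈ 26.6 °C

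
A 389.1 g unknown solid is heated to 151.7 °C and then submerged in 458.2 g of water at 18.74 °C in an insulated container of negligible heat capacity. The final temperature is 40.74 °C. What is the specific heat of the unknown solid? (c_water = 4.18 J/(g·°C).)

Setting the total heat transfer to zero:
389.1·c·(40.74 − 151.7) + 458.2·4.18·(40.74 − 18.74) = 0
-43175 c = -42136
c = -42136/-43175 ≈ 0.9759 J/(g·°C)

c ≈ 0.976 J/(g·°C)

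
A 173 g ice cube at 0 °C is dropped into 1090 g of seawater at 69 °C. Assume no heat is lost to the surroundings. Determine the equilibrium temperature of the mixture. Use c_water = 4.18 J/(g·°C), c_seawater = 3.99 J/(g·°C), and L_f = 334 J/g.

Energy conservation, ΣQ = 0:
fusion: m_ice L_f = 173×334 = 57782
  warm the meltwater: 723.14 T
  seawater: 4349.1(T − 69)
5072.2 T = 300088 − 57782 = 242306
T ≈ 47.77 °C (positive, so assuming full melt was valid).

T_f ≈ 47.8 °C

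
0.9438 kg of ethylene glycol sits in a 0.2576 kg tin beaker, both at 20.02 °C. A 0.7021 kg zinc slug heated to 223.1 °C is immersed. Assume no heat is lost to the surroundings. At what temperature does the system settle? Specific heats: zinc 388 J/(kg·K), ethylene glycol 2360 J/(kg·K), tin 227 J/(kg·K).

T_f ≈ 41.6 °C

Setting the total heat transfer to zero:
0.7021*388*(T − 223.1) + 0.9438*2360*(T − 20.02) + 0.2576*227*(T − 20.02) = 0
272.41(T − 223.1) + 2227.4(T − 20.02) + 58.48(T − 20.02) = 0
2558.3 T = 106538
T ≈ 41.64 °C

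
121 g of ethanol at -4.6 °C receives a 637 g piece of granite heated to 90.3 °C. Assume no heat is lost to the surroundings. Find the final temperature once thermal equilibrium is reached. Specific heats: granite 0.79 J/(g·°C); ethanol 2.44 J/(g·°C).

T_f ≈ 55.2 °C

Energy conservation, ΣQ = 0:
637×0.79×(T − 90.3) + 121×2.44×(T − (-4.6)) = 0
(503.23 + 295.24) T = 503.23×90.3 + 295.24×(-4.6)
T = 44084/798.47 ≈ 55.21 °C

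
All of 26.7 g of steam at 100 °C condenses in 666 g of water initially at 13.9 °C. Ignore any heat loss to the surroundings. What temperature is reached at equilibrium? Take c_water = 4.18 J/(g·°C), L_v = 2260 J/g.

T_f ≈ 38.1 °C

Sum of m c ΔT and latent-heat terms is zero:
latent heat released on condensation: 26.7·2260 = 60342
  condensate cools 100→T: 26.7·4.18·(T − 100) = 111.61(T − 100)
  water warms: 666·4.18·(T − 13.9) = 2783.9(T − 13.9)
2895.5 T = 60342 + 11161 + 38696 = 110199
T ≈ 38.06 °C — below 100 °C, confirming all the steam condensed.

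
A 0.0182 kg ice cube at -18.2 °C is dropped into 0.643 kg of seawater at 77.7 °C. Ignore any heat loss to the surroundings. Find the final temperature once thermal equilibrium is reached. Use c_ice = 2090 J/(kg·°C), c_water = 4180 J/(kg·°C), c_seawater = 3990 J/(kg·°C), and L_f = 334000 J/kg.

Setting the total heat transfer to zero:
warm ice to 0 °C: 0.0182·2090·(0 − (-18.2)) = 692.29; fusion: m_ice L_f = 0.0182·334000 = 6078.8; warm the meltwater: 76.08 T; seawater: 2565.6(T − 77.7)
2641.6 T = 199345 − 6771.1 = 192574
T ≈ 72.90 °C. Since T > 0 °C, the all-ice-melts assumption holds.

T_f ≈ 72.9 °C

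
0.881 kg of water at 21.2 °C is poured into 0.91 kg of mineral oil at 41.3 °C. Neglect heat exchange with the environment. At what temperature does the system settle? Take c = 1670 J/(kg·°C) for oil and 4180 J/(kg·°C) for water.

T_f ≈ 27.1 °C

Conservation of energy gives ΣQ = 0:
0.91*1670*(T − 41.3) + 0.881*4180*(T − 21.2) = 0
1519.7(T − 41.3) + 3682.6(T − 21.2) = 0
(1519.7 + 3682.6) T = 1519.7*41.3 + 3682.6*21.2
T = 140834 / 5202.3 = 27.1 °C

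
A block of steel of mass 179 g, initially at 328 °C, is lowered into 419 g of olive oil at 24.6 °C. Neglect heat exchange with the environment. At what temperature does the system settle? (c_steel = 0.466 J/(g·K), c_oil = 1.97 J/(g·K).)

Taking heat into each body as positive, Σ m c ΔT = 0:
179×0.466×(T − 328) + 419×1.97×(T − 24.6) = 0
83.41(T − 328) + 825.43(T − 24.6) = 0
(83.41 + 825.43) T = 83.41×328 + 825.43×24.6
T ≈ 52.45 °C

T_f ≈ 52.4 °C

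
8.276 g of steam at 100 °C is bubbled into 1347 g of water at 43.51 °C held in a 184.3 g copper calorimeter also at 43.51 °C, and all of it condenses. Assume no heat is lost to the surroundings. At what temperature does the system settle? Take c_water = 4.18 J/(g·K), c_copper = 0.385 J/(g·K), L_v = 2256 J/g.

T_f ≈ 47.1 °C

Sum of m c ΔT and latent-heat terms is zero:
steam→water at 100 °C releases m L_v = 8.276·2256 = 18671
  condensed water 100 °C→T: 34.59(T − 100)
  water warms: 1347·4.18·(T − 43.51) = 5630.5(T − 43.51)
  copper cup: 184.3·0.385·(T − 43.51) = 70.96(T − 43.51)
5736 T = 18671 + 3459.4 + 248069 = 270199
T ≈ 47.11 °C — below 100 °C, confirming all the steam condensed.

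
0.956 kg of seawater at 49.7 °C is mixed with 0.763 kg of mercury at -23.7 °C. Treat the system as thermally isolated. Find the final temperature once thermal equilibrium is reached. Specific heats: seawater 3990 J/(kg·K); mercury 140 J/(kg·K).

Taking heat into each body as positive, Σ m c ΔT = 0:
0.956·3990·(T − 49.7) + 0.763·140·(T − (-23.7)) = 0
(3814.4 + 106.82) T = 3814.4·49.7 + 106.82·(-23.7)
T ≈ 47.70 °C

T_f ≈ 47.7 °C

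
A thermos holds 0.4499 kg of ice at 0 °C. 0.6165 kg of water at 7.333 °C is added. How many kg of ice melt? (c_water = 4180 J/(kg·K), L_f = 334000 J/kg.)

Cooling the water to 0 °C releases 0.6165·4180·7.333 = 18897 J.
Fully melting the ice requires m_ice L_f = 0.4499·334000 = 150267 J.
18897 J < 150267 J, so only part of the ice melts and the system sits at 0 °C.
Mass melted = 18897/334000 ≈ 0.05658 kg.

m_melted ≈ 0.0566 kg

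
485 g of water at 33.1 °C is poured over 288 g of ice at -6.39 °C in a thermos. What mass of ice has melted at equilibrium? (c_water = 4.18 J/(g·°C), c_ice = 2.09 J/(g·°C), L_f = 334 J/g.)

m_melted ≈ 189 g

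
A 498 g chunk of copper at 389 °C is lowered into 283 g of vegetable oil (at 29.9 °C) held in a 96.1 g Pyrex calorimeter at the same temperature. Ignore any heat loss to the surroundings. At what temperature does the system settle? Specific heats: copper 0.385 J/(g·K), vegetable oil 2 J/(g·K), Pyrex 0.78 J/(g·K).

Net heat exchanged in the isolated system is zero:
498×0.385×(T − 389) + 283×2×(T − 29.9) + 96.1×0.78×(T − 29.9) = 0
191.73(T − 389) + 566(T − 29.9) + 74.96(T − 29.9) = 0
832.69 T = 93748
T ≈ 112.58 °C

T_f ≈ 112.6 °C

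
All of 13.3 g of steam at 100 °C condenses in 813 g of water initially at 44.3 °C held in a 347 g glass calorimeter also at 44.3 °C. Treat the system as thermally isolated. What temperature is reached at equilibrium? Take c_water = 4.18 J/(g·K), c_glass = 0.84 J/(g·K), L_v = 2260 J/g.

T_f ≈ 53.2 °C

Net heat exchanged in the isolated system is zero:
latent heat released on condensation: 13.3·2260 = 30058; condensate cools 100→T: 13.3·4.18·(T − 100) = 55.59(T − 100); water warms: 813·4.18·(T − 44.3) = 3398.3(T − 44.3); cup: 291.48(T − 44.3)
3745.4 T = 30058 + 5559.4 + 163459 = 199076
T ≈ 53.15 °C (< 100 °C, so full condensation is consistent).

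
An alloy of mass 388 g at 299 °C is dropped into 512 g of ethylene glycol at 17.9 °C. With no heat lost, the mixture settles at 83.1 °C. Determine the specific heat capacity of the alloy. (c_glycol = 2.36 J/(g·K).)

c ≈ 0.94 J/(g·K)

m_s c (T_s − T_f) = m_glycol c_glycol (T_f − T_0):
388×c×(299 − 83.1) = 512×2.36×(83.1 − 17.9)
83769 c = 78782  ⇒  c ≈ 0.9405 J/(g·K)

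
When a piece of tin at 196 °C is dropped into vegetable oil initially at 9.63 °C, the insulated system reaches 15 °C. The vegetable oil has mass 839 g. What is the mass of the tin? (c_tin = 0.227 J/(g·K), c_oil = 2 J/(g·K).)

|Q_tin| = |Q_oil|:
m×0.227×(196 − 15) = 839×2×(15 − 9.63)
41.09 m = 9010.9  ⇒  m ≈ 219.3 g

m ≈ 219 g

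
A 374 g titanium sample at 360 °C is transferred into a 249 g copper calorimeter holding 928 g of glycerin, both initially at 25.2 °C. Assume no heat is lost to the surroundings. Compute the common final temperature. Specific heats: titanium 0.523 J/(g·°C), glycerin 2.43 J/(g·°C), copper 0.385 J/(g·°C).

T_f ≈ 50.9 °C

T_f is the heat-capacity-weighted average of the initial temperatures:
T_f = (195.6·360 + 2255·25.2 + 95.87·25.2) / (195.6 + 2255 + 95.87)
    = 129660 / 2546.5 ≈ 50.92 °C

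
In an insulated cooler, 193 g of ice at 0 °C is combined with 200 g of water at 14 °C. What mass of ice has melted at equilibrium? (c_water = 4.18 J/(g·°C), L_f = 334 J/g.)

m_melted ≈ 35 g

Heat available from the water dropping to 0 °C: 200·4.18·14 = 11704 J.
Fully melting the ice requires m_ice L_f = 193·334 = 64462 J.
Since 11704 < 64462 J, not all the ice melts; equilibrium is at 0 °C.
m_melt = 11704 / L_f = 35.04 g.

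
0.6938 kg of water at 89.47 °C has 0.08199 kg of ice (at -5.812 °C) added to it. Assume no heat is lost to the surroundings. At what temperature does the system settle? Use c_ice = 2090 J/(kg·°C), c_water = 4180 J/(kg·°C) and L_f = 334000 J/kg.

Net heat exchanged in the isolated system is zero:
warm ice to 0 °C: 0.08199×2090×(0 − (-5.812)) = 995.94; melt ice: 0.08199×334000 = 27385; warm the meltwater: 342.72 T; water: 2900.1(T − 89.47)
3242.8 T = 259471 − 28381 = 231090
T ≈ 71.26 °C. Since T > 0 °C, the all-ice-melts assumption holds.

T_f ≈ 71.3 °C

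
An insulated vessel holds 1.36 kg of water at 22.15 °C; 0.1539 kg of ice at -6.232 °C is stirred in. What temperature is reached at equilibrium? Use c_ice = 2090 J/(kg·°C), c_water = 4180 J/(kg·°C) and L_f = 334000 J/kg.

Sum of m c ΔT and latent-heat terms is zero:
warm ice to 0 °C: 0.1539·2090·(0 − (-6.232)) = 2004.5
  fusion: m_ice L_f = 0.1539·334000 = 51403
  meltwater 0→T: 0.1539·4180·T = 643.3 T
  water: 5684.8(T − 22.15)
6328.1 T = 125918 − 53407 = 72511
T ≈ 11.46 °C. Since T > 0 °C, the all-ice-melts assumption holds.

T_f ≈ 11.5 °C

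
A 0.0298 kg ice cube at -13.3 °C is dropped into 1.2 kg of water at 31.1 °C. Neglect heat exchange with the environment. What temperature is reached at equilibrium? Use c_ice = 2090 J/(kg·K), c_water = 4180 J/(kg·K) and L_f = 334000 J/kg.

Energy conservation, ΣQ = 0:
warm ice to 0 °C: 0.0298·2090·(0 − (-13.3)) = 828.35
  melt ice: 0.0298·334000 = 9953.2
  meltwater 0→T: 0.0298·4180·T = 124.56 T
  water: 5016(T − 31.1)
5140.6 T = 155998 − 10782 = 145216
T ≈ 28.25 °C. Since T > 0 °C, the all-ice-melts assumption holds.

T_f ≈ 28.2 °C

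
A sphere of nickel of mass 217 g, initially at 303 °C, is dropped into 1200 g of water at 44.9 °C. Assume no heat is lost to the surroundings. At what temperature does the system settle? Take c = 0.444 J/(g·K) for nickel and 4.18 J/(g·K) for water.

|Q_nickel| = |Q_water|:
217×0.444×(303 − T) = 1200×4.18×(T − 44.9)
96.35(303 − T) = 5016(T − 44.9)
5112.3 T = 254412  ⇒  T ≈ 49.76 °C

T_f ≈ 49.8 °C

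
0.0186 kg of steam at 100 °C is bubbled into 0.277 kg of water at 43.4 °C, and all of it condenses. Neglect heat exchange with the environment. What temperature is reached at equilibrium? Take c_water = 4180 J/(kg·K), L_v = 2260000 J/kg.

T_f ≈ 81.0 °C

Sum of m c ΔT and latent-heat terms is zero:
latent heat released on condensation: 0.0186×2260000 = 42036; condensate cools 100→T: 0.0186×4180×(T − 100) = 77.75(T − 100); water warms: 0.277×4180×(T − 43.4) = 1157.9(T − 43.4)
1235.6 T = 42036 + 7774.8 + 50251 = 100062
T ≈ 80.98 °C (< 100 °C, so full condensation is consistent).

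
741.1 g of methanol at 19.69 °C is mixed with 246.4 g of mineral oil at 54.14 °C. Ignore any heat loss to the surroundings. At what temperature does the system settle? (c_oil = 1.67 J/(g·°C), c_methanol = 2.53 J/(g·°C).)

Set heat shed by the hot body equal to heat absorbed by the cold body:
246.4×1.67×(54.14 − T) = 741.1×2.53×(T − 19.69)
411.49(54.14 − T) = 1875(T − 19.69)
2286.5 T = 59196  ⇒  T ≈ 25.89 °C

T_f ≈ 25.9 °C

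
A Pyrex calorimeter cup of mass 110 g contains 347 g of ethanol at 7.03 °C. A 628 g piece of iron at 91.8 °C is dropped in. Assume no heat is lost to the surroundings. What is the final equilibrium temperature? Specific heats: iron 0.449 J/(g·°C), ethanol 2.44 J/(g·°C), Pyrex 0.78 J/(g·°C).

Net heat exchanged in the isolated system is zero:
628×0.449×(T − 91.8) + 347×2.44×(T − 7.03) + 110×0.78×(T − 7.03) = 0
1214.5 T = 32440
T = 32440/1214.5 ≈ 26.71 °C

T_f ≈ 26.7 °C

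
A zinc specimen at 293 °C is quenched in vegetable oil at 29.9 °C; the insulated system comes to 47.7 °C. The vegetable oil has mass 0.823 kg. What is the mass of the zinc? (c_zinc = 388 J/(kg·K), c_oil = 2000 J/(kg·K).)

m ≈ 0.308 kg

Setting the total heat transfer to zero:
m×388×(47.7 − 293) + 0.823×2000×(47.7 − 29.9) = 0
-95176 m = -29299
m = -29299/-95176 ≈ 0.3078 kg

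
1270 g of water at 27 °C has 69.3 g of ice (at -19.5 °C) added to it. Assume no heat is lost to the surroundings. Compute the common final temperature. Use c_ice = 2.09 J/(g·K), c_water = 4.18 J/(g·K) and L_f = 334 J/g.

Taking heat into each body as positive, Σ m c ΔT = 0:
ice -19.5→0 °C: 69.3·2.09·19.5 = 2824.3; melt ice: 69.3·334 = 23146; meltwater 0→T: 69.3·4.18·T = 289.67 T; water cools: 1270·4.18·(T − 27) = 5308.6(T − 27)
5598.3 T = 143332 − 25971 = 117362
T ≈ 20.96 °C (positive, so assuming full melt was valid).

T_f ≈ 21.0 °C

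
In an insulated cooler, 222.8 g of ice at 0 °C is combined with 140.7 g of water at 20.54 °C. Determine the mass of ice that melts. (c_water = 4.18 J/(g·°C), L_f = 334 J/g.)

Cooling the water to 0 °C releases 140.7·4.18·20.54 = 12080 J.
To melt every bit of ice: 222.8·334 = 74415 J.
12080 J < 74415 J, so only part of the ice melts and the system sits at 0 °C.
Mass melted = 12080/334 ≈ 36.17 g.

m_melted ≈ 36.2 g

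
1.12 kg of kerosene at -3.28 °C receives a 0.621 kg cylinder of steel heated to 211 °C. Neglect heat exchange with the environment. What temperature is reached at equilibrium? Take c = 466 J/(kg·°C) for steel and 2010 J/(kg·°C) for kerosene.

T_f ≈ 21.1 °C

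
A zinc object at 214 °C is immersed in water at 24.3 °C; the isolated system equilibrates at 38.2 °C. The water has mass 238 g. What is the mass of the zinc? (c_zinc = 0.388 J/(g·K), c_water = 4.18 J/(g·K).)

Heat lost by the zinc = heat gained by the water:
m·0.388·(214 − 38.2) = 238·4.18·(38.2 − 24.3)
68.21 m = 13828  ⇒  m ≈ 202.7 g

m ≈ 203 g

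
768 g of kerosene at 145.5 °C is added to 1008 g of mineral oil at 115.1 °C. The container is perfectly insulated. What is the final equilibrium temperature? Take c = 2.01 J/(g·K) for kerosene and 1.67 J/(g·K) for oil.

Conservation of energy gives ΣQ = 0:
768×2.01×(T − 145.5) + 1008×1.67×(T − 115.1) = 0
1543.7(T − 145.5) + 1683.4(T − 115.1) = 0
(1543.7 + 1683.4) T = 1543.7×145.5 + 1683.4×115.1
T ≈ 129.64 °C

T_f ≈ 129.6 °C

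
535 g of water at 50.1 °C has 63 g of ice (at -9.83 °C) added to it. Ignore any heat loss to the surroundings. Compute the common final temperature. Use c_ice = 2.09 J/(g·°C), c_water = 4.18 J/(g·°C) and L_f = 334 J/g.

T_f ≈ 35.9 °C

Setting the total heat transfer to zero:
ice -9.83→0 °C: 63·2.09·9.83 = 1294.3; fusion: m_ice L_f = 63·334 = 21042; meltwater 0→T: 63·4.18·T = 263.34 T; water: 2236.3(T − 50.1)
2499.6 T = 112039 − 22336 = 89702
T ≈ 35.89 °C (positive, so assuming full melt was valid).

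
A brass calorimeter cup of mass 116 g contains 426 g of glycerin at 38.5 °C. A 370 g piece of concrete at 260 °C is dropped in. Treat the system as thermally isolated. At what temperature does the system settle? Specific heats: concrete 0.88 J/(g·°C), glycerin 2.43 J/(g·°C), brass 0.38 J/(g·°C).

Taking heat into each body as positive, Σ m c ΔT = 0:
370*0.88*(T − 260) + 426*2.43*(T − 38.5) + 116*0.38*(T − 38.5) = 0
325.6(T − 260) + 1035.2(T − 38.5) + 44.08(T − 38.5) = 0
(325.6 + 1035.2 + 44.08) T = 325.6*260 + 1035.2*38.5 + 44.08*38.5
T = 126208/1404.9 ≈ 89.84 °C

T_f ≈ 89.8 °C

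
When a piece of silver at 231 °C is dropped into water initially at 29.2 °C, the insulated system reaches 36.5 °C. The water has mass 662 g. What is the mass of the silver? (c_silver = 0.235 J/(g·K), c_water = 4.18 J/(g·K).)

m ≈ 442 g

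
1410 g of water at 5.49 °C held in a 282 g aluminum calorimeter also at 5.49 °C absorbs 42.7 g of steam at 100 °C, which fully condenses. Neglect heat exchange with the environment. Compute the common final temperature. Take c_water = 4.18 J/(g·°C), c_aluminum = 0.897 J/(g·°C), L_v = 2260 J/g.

T_f ≈ 23.4 °C

Conservation of energy gives ΣQ = 0:
steam→water at 100 °C releases m L_v = 42.7×2260 = 96502
  condensate cools 100→T: 42.7×4.18×(T − 100) = 178.49(T − 100)
  original water: 5893.8(T − 5.49)
  cup: 252.95(T − 5.49)
6325.2 T = 96502 + 17849 + 33746 = 148096
T ≈ 23.41 °C (< 100 °C, so full condensation is consistent).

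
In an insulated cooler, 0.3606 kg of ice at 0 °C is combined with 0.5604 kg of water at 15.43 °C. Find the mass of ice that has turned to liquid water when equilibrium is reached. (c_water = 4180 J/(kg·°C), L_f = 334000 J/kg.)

m_melted ≈ 0.108 kg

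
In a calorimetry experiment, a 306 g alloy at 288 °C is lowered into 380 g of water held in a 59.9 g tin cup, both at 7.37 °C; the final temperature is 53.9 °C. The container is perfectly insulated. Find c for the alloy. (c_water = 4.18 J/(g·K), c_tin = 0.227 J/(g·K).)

c ≈ 1.04 J/(g·K)

Conservation of energy gives ΣQ = 0:
306·c·(53.9 − 288) + 380·4.18·(53.9 − 7.37) + 59.9·0.227·(53.9 − 7.37) = 0
-71635 c = -74541
c = -74541/-71635 ≈ 1.041 J/(g·K)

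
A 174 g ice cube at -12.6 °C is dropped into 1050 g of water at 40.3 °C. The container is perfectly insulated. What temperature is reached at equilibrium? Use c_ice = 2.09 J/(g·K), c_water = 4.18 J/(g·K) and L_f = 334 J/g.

T_f ≈ 22.3 °C

Energy conservation, ΣQ = 0:
ice -12.6→0 °C: 174·2.09·12.6 = 4582.1
  fusion: m_ice L_f = 174·334 = 58116
  warm the meltwater: 727.32 T
  water cools: 1050·4.18·(T − 40.3) = 4389(T − 40.3)
5116.3 T = 176877 − 62698 = 114179
T ≈ 22.32 °C. Since T > 0 °C, the all-ice-melts assumption holds.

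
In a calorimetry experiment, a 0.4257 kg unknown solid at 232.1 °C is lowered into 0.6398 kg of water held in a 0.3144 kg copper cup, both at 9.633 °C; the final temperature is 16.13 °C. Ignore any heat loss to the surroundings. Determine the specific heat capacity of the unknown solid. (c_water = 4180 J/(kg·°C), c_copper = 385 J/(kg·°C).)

c ≈ 198 J/(kg·°C)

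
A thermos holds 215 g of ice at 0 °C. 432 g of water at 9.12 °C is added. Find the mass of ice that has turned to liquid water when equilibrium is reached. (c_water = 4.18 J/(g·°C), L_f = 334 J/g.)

m_melted ≈ 49.3 g

Water can give up m c ΔT = 432·4.18·9.12 = 16469 J before reaching 0 °C.
Melting all 215 g of ice would need 215·334 = 71810 J.
That's not enough to melt it all — equilibrium is at 0 °C with ice remaining.
Mass melted = 16469/334 ≈ 49.31 g.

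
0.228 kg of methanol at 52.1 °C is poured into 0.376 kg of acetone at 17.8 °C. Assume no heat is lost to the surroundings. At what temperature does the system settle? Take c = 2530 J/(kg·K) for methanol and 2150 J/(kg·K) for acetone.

Setting the total heat transfer to zero:
0.228*2530*(T − 52.1) + 0.376*2150*(T − 17.8) = 0
1385.2 T = 44443
T = 44443 / 1385.2 = 32.1 °C

T_f ≈ 32.1 °C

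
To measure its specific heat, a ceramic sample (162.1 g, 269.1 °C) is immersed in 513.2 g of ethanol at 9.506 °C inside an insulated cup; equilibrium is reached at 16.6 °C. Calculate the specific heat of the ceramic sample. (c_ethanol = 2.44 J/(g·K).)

m_s c (T_s − T_f) = m_ethanol c_ethanol (T_f − T_0):
162.1·c·(269.1 − 16.6) = 513.2·2.44·(16.6 − 9.506)
40930 c = 8883.2  ⇒  c ≈ 0.217 J/(g·K)

c ≈ 0.217 J/(g·K)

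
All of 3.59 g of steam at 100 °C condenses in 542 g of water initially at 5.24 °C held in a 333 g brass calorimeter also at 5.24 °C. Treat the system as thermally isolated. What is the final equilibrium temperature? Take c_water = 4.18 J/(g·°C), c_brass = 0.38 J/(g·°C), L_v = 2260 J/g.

Energy conservation, ΣQ = 0:
latent heat released on condensation: 3.59×2260 = 8113.4; condensate cools 100→T: 3.59×4.18×(T − 100) = 15.01(T − 100); original water: 2265.6(T − 5.24); brass cup: 333×0.38×(T − 5.24) = 126.54(T − 5.24)
2407.1 T = 8113.4 + 1500.6 + 12535 = 22149
T ≈ 9.20 °C — below 100 °C, confirming all the steam condensed.

T_f ≈ 9.2 °C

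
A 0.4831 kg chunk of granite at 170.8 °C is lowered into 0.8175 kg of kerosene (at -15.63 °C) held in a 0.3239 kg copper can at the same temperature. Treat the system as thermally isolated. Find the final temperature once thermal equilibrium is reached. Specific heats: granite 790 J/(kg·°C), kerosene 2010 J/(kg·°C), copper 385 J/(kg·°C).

T_f ≈ 17.5 °C

Conservation of energy gives ΣQ = 0:
0.4831×790×(T − 170.8) + 0.8175×2010×(T − (-15.63)) + 0.3239×385×(T − (-15.63)) = 0
2149.5 T = 37554
T = 37554/2149.5 ≈ 17.47 °C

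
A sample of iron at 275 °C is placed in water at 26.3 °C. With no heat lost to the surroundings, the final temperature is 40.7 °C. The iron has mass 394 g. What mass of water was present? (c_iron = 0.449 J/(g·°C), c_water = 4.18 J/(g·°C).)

Taking heat into each body as positive, Σ m c ΔT = 0:
394·0.449·(40.7 − 275) + m·4.18·(40.7 − 26.3) = 0
60.19 m = 41449
m = 41449/60.19 ≈ 688.6 g

m ≈ 689 g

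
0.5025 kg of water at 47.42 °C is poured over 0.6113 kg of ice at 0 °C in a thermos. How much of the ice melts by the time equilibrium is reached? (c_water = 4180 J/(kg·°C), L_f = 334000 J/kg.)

Water can give up m c ΔT = 0.5025×4180×47.42 = 99603 J before reaching 0 °C.
To melt every bit of ice: 0.6113×334000 = 204174 J.
99603 J < 204174 J, so only part of the ice melts and the system sits at 0 °C.
m_melted×334000 = 99603  ⇒  m_melted ≈ 0.2982 kg.

m_melted ≈ 0.298 kg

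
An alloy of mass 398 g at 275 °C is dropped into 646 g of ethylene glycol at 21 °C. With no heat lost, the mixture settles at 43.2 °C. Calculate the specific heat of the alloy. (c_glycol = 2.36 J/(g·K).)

m_s c (T_s − T_f) = m_glycol c_glycol (T_f − T_0):
398×c×(275 − 43.2) = 646×2.36×(43.2 − 21)
92256 c = 33845  ⇒  c ≈ 0.3669 J/(g·K)

c ≈ 0.367 J/(g·K)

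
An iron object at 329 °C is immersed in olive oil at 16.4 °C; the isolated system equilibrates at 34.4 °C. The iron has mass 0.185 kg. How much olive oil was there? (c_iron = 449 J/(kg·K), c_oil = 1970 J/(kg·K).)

m ≈ 0.69 kg

Net heat exchanged in the isolated system is zero:
0.185·449·(34.4 − 329) + m·1970·(34.4 − 16.4) = 0
35460 m = 24471
m = 24471/35460 ≈ 0.6901 kg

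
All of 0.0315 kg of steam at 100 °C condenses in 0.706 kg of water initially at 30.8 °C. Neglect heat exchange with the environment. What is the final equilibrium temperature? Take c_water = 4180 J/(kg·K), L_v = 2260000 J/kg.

T_f ≈ 56.8 °C

Taking heat into each body as positive, Σ m c ΔT = 0:
latent heat released on condensation: 0.0315·2260000 = 71190
  condensate cools 100→T: 0.0315·4180·(T − 100) = 131.67(T − 100)
  original water: 2951.1(T − 30.8)
3082.8 T = 71190 + 13167 + 90893 = 175250
T ≈ 56.85 °C (< 100 °C, so full condensation is consistent).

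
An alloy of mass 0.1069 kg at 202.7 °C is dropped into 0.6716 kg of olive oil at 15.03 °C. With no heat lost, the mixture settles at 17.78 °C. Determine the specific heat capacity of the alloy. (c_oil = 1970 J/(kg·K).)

c ≈ 184 J/(kg·K)

Conservation of energy gives ΣQ = 0:
0.1069·c·(17.78 − 202.7) + 0.6716·1970·(17.78 − 15.03) = 0
-19.77 c = -3638.4
c = -3638.4/-19.77 ≈ 184.1 J/(kg·K)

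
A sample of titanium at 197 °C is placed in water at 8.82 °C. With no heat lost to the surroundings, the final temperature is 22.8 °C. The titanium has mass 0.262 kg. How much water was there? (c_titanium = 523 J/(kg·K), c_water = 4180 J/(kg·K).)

Heat lost by the titanium = heat gained by the water:
0.262×523×(197 − 22.8) = m×4180×(22.8 − 8.82)
58436 m = 23870  ⇒  m ≈ 0.4085 kg

m ≈ 0.408 kg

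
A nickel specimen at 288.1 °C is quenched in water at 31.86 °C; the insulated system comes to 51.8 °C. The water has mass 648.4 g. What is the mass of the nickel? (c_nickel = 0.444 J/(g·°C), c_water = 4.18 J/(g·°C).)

m ≈ 515 g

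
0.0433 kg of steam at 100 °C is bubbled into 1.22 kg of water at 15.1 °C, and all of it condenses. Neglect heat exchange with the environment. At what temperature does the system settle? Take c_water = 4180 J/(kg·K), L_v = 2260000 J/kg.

T_f ≈ 36.5 °C

Taking heat into each body as positive, Σ m c ΔT = 0:
condense steam: −0.0433·2260000 = −97858; condensed water 100 °C→T: 180.99(T − 100); water warms: 1.22·4180·(T − 15.1) = 5099.6(T − 15.1)
5280.6 T = 97858 + 18099 + 77004 = 192961
T ≈ 36.54 °C — below 100 °C, confirming all the steam condensed.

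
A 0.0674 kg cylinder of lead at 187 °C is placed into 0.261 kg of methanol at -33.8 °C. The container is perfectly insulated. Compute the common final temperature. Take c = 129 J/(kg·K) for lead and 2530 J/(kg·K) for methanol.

T_f ≈ -30.9 °C

Taking heat into each body as positive, Σ m c ΔT = 0:
0.0674·129·(T − 187) + 0.261·2530·(T − (-33.8)) = 0
(8.695 + 660.33) T = 8.695·187 + 660.33·(-33.8)
T ≈ -30.93 °C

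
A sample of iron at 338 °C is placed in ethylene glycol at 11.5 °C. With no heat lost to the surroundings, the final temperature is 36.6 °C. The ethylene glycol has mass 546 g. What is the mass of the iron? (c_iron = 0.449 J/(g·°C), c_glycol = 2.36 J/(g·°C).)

Taking heat into each body as positive, Σ m c ΔT = 0:
m×0.449×(36.6 − 338) + 546×2.36×(36.6 − 11.5) = 0
-135.33 m = -32343
m = -32343/-135.33 ≈ 239 g

m ≈ 239 g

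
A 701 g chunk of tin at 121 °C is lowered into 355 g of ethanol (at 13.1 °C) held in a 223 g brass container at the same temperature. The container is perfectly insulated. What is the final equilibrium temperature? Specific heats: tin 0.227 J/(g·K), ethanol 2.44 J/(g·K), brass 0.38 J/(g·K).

Let T be the final temperature. ΣQ_i = 0:
701·0.227·(T − 121) + 355·2.44·(T − 13.1) + 223·0.38·(T − 13.1) = 0
1110.1 T = 31712
T = 31712 / 1110.1 = 28.6 °C

T_f ≈ 28.6 °C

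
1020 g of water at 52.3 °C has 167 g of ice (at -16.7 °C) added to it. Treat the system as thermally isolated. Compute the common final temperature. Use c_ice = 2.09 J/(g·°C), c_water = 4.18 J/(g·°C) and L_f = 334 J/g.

T_f ≈ 32.5 °C

Energy balance with sensible and latent terms:
warm ice to 0 °C: 167×2.09×(0 − (-16.7)) = 5828.8; fusion: m_ice L_f = 167×334 = 55778; warm the meltwater: 698.06 T; water: 4263.6(T − 52.3)
4961.7 T = 222986 − 61607 = 161379
T ≈ 32.53 °C (positive, so assuming full melt was valid).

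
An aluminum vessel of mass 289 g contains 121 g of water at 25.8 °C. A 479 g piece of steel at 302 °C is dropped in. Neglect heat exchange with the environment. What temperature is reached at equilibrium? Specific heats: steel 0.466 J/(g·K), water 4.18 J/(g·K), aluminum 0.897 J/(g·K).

T_f = Σ m_i c_i T_i / Σ m_i c_i:
T_f = (223.21*302 + 505.78*25.8 + 259.23*25.8) / (223.21 + 505.78 + 259.23)
    = 87148 / 988.23 ≈ 88.19 °C

T_f ≈ 88.2 °C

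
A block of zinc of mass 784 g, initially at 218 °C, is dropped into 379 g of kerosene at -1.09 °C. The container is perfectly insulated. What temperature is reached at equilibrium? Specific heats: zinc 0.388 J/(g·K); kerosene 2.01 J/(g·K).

T_f ≈ 61.4 °C

Heat gained plus heat lost sum to zero:
784*0.388*(T − 218) + 379*2.01*(T − (-1.09)) = 0
304.19(T − 218) + 761.79(T − (-1.09)) = 0
(304.19 + 761.79) T = 304.19*218 + 761.79*(-1.09)
T = 65484 / 1066 = 61.4 °C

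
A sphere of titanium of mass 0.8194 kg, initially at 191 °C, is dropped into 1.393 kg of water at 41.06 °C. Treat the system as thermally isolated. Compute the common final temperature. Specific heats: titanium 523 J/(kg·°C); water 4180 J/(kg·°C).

T_f ≈ 51.3 °C

Setting the total heat transfer to zero:
0.8194·523·(T − 191) + 1.393·4180·(T − 41.06) = 0
428.55(T − 191) + 5822.7(T − 41.06) = 0
(428.55 + 5822.7) T = 428.55·191 + 5822.7·41.06
T = 320934 / 6251.3 = 51.3 °C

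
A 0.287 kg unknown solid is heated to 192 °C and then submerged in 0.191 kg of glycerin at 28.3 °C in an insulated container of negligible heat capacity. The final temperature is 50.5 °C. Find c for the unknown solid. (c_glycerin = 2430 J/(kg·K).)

Taking heat into each body as positive, Σ m c ΔT = 0:
0.287·c·(50.5 − 192) + 0.191·2430·(50.5 − 28.3) = 0
-40.61 c = -10304
c = -10304/-40.61 ≈ 253.7 J/(kg·K)

c ≈ 254 J/(kg·K)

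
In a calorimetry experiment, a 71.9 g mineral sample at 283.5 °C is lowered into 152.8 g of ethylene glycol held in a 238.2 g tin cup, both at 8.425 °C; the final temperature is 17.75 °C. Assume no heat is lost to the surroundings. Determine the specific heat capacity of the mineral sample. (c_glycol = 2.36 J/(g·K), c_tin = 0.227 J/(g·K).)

Setting the total heat transfer to zero:
71.9·c·(17.75 − 283.5) + 152.8·2.36·(17.75 − 8.425) + 238.2·0.227·(17.75 − 8.425) = 0
-19107 c = -3866.9
c = -3866.9/-19107 ≈ 0.2024 J/(g·K)

c ≈ 0.202 J/(g·K)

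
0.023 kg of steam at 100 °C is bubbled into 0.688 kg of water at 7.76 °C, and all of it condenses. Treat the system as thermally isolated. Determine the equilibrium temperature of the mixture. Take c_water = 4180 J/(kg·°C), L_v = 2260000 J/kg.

T_f ≈ 28.2 °C

Energy conservation, ΣQ = 0:
condense steam: −0.023×2260000 = −51980
  condensate cools 100→T: 0.023×4180×(T − 100) = 96.14(T − 100)
  water warms: 0.688×4180×(T − 7.76) = 2875.8(T − 7.76)
2972 T = 51980 + 9614 + 22317 = 83911
T ≈ 28.23 °C, under the boiling point, so the assumption holds.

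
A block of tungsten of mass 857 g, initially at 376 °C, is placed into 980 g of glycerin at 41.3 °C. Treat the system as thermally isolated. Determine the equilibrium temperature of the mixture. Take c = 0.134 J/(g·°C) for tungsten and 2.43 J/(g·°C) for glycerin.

T_f ≈ 56.7 °C

|Q_tungsten| = |Q_glycerin|:
857·0.134·(376 − T) = 980·2.43·(T − 41.3)
114.84(376 − T) = 2381.4(T − 41.3)
2496.2 T = 141531  ⇒  T ≈ 56.70 °C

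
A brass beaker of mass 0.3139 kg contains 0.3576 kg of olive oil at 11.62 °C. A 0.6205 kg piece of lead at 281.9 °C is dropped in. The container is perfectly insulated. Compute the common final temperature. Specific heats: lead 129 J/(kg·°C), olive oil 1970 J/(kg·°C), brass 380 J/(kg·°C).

Conservation of energy gives ΣQ = 0:
0.6205×129×(T − 281.9) + 0.3576×1970×(T − 11.62) + 0.3139×380×(T − 11.62) = 0
(80.04 + 704.47 + 119.28) T = 80.04×281.9 + 704.47×11.62 + 119.28×11.62
T = 32137 / 903.8 = 35.6 °C

T_f ≈ 35.6 °C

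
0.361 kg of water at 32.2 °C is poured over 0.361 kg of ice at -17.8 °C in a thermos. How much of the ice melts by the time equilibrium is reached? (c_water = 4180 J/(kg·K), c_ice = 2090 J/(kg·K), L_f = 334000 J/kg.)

m_melted ≈ 0.105 kg

Heat available from the water dropping to 0 °C: 0.361·4180·32.2 = 48589 J.
Warming the ice to 0 °C takes 0.361·2090·17.8 = 13430 J, leaving 35159 J for melting.
Melting all 0.361 kg of ice would need 0.361·334000 = 120574 J.
Since 35159 < 120574 J, not all the ice melts; equilibrium is at 0 °C.
m_melt = 35159 / L_f = 0.1053 kg.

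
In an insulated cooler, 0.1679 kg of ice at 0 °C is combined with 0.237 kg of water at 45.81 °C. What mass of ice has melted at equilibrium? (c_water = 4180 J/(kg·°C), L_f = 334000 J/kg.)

m_melted ≈ 0.136 kg

Water can give up m c ΔT = 0.237×4180×45.81 = 45382 J before reaching 0 °C.
Fully melting the ice requires m_ice L_f = 0.1679×334000 = 56079 J.
Since 45382 < 56079 J, not all the ice melts; equilibrium is at 0 °C.
Mass melted = 45382/334000 ≈ 0.1359 kg.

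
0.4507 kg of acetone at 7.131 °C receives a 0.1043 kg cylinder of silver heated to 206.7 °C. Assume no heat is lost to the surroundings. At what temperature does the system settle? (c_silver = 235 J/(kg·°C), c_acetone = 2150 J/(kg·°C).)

T_f ≈ 12.1 °C

T_f is the heat-capacity-weighted average of the initial temperatures:
T_f = (24.51×206.7 + 969×7.131) / (24.51 + 969)
    = 11976 / 993.52 ≈ 12.05 °C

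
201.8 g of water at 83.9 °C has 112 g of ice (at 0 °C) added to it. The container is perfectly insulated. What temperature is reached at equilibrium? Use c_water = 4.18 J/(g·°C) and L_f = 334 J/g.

T_f ≈ 25.4 °C

Conservation of energy gives ΣQ = 0:
melt ice: 112×334 = 37408; meltwater 0→T: 112×4.18×T = 468.16 T; water: 843.52(T − 83.9)
1311.7 T = 70772 − 37408 = 33364
T ≈ 25.44 °C — above 0 °C, consistent with complete melting.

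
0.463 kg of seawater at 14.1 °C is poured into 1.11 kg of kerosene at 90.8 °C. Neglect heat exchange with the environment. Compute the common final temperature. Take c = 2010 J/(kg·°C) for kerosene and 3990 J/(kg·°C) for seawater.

Set heat shed by the hot body equal to heat absorbed by the cold body:
1.11×2010×(90.8 − T) = 0.463×3990×(T − 14.1)
2231.1(90.8 − T) = 1847.4(T − 14.1)
4078.5 T = 228632  ⇒  T ≈ 56.06 °C

T_f ≈ 56.1 °C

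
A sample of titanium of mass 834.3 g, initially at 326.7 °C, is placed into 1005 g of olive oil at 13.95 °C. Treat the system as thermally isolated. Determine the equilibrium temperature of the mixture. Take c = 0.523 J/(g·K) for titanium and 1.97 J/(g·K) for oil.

T_f ≈ 70.4 °C

Heat lost by the titanium equals heat gained by the oil:
834.3*0.523*(326.7 − T) = 1005*1.97*(T − 13.95)
436.34(326.7 − T) = 1979.8(T − 13.95)
2416.2 T = 170171  ⇒  T ≈ 70.43 °C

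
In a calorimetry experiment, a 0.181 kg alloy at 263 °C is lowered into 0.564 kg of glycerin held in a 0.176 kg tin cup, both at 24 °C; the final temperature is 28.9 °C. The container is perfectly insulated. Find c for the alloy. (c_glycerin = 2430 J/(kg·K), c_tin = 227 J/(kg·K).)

c ≈ 163 J/(kg·K)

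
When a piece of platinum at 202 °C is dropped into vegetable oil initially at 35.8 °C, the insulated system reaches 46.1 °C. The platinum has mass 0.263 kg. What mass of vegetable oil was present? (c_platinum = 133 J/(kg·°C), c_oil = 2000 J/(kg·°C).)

Net heat exchanged in the isolated system is zero:
0.263·133·(46.1 − 202) + m·2000·(46.1 − 35.8) = 0
20600 m = 5453.2
m = 5453.2/20600 ≈ 0.2647 kg

m ≈ 0.265 kg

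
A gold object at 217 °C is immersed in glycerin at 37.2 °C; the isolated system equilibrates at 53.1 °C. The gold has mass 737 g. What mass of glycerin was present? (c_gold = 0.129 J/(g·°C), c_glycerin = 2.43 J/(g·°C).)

Heat lost by the gold = heat gained by the glycerin:
737·0.129·(217 − 53.1) = m·2.43·(53.1 − 37.2)
38.64 m = 15582  ⇒  m ≈ 403.3 g

m ≈ 403 g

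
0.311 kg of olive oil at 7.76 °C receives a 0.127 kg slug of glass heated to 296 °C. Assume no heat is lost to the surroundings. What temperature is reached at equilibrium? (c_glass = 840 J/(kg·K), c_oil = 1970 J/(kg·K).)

T_f ≈ 50.5 °C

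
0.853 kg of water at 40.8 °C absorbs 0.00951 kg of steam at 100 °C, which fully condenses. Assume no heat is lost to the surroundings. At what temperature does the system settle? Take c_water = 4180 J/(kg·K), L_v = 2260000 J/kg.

T_f ≈ 47.4 °C

Let T be the final temperature. ΣQ_i = 0:
condense steam: −0.00951·2260000 = −21493; condensate cools 100→T: 0.00951·4180·(T − 100) = 39.75(T − 100); water warms: 0.853·4180·(T − 40.8) = 3565.5(T − 40.8)
3605.3 T = 21493 + 3975.2 + 145474 = 170942
T ≈ 47.41 °C (< 100 °C, so full condensation is consistent).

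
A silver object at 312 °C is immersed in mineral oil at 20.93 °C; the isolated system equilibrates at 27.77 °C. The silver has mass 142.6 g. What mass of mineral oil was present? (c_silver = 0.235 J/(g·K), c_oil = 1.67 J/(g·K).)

|Q_silver| = |Q_oil|:
142.6·0.235·(312 − 27.77) = m·1.67·(27.77 − 20.93)
11.42 m = 9524.8  ⇒  m ≈ 833.8 g

m ≈ 834 g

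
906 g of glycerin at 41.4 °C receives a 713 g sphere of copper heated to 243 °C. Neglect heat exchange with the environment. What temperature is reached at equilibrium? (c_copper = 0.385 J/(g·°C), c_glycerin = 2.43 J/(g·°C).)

T_f ≈ 63.7 °C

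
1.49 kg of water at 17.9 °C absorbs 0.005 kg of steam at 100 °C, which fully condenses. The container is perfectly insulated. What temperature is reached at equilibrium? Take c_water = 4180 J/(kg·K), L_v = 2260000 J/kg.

Energy balance with sensible and latent terms:
steam→water at 100 °C releases m L_v = 0.005×2260000 = 11300; condensate cools 100→T: 0.005×4180×(T − 100) = 20.9(T − 100); water warms: 1.49×4180×(T − 17.9) = 6228.2(T − 17.9)
6249.1 T = 11300 + 2090 + 111485 = 124875
T ≈ 19.98 °C, under the boiling point, so the assumption holds.

T_f ≈ 20.0 °C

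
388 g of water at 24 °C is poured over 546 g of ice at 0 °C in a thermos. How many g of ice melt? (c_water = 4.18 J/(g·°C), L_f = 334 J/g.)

Cooling the water to 0 °C releases 388×4.18×24 = 38924 J.
To melt every bit of ice: 546×334 = 182364 J.
That's not enough to melt it all — equilibrium is at 0 °C with ice remaining.
m_melt = 38924 / L_f = 116.5 g.

m_melted ≈ 117 g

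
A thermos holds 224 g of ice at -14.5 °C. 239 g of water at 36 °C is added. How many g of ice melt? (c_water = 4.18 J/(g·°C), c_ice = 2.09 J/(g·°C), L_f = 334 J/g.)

m_melted ≈ 87.4 g

Cooling the water to 0 °C releases 239×4.18×36 = 35965 J.
Warming the ice to 0 °C takes 224×2.09×14.5 = 6788.3 J, leaving 29176 J for melting.
Melting all 224 g of ice would need 224×334 = 74816 J.
That's not enough to melt it all — equilibrium is at 0 °C with ice remaining.
m_melted×334 = 29176  ⇒  m_melted ≈ 87.35 g.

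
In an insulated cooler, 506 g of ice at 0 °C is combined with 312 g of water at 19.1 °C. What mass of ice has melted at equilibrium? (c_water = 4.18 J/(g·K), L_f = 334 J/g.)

m_melted ≈ 74.6 g

Heat available from the water dropping to 0 °C: 312×4.18×19.1 = 24909 J.
To melt every bit of ice: 506×334 = 169004 J.
Since 24909 < 169004 J, not all the ice melts; equilibrium is at 0 °C.
Mass melted = 24909/334 ≈ 74.58 g.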